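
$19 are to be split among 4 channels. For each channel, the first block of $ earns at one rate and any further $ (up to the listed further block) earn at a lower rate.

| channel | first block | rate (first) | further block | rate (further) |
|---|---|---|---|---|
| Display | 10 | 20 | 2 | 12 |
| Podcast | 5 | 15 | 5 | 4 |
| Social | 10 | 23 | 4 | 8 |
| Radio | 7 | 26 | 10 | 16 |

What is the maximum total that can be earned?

Rank every tier by rate: Radio/T1 26 > Social/T1 23 > Display/T1 20 > Radio/T2 16 > Podcast/T1 15 > Display/T2 12 > Social/T2 8 > Podcast/T2 4.
Fill Radio T1 block (7 at 26) — 12 left.
Social/T1 (23): +10 — 2 left.
Display/T1: +2 of 10 at 20; pool empty.
Total = 26×7 + 23×10 + 20×2 = 452.

452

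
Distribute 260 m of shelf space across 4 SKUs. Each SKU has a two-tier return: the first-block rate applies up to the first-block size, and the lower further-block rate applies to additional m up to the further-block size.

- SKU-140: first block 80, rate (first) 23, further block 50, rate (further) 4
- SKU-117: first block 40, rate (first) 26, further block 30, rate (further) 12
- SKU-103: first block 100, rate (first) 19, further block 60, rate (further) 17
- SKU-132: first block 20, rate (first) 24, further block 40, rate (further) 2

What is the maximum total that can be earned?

Rank every tier by rate: SKU-117/tier1 26 > SKU-132/tier1 24 > SKU-140/tier1 23 > SKU-103/tier1 19 > SKU-103/tier2 17 > SKU-117/tier2 12 > SKU-140/tier2 4 > SKU-132/tier2 2.
SKU-117/tier1 (26): +40 ; 220 left.
SKU-132/tier1 (24): +20 ; 200 left.
Fill SKU-140 tier1 block (80 at 23) ; 120 left.
SKU-103/tier1 (19): +100 ; 20 left.
20 remain; put them into SKU-103 tier2 at 17.
Total = 26×40 + 24×20 + 23×80 + 19×100 + 17×20 = 5600.

5600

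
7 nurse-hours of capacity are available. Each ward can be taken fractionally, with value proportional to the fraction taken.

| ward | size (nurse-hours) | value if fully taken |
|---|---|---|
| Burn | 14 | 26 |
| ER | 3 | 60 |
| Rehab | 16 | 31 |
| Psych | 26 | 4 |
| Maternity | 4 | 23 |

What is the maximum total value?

83

Best value per unit of size first: ER 60/3≈20, Maternity 23/4≈5.75, Rehab 31/16≈1.94, Burn 26/14≈1.86, Psych 4/26≈0.154.
All 3 nurse-hours of ER fit (value 60) — 4 remain.
Maternity: take in full, 4 nurse-hours for value 23 — 0 left.
Total value = 83.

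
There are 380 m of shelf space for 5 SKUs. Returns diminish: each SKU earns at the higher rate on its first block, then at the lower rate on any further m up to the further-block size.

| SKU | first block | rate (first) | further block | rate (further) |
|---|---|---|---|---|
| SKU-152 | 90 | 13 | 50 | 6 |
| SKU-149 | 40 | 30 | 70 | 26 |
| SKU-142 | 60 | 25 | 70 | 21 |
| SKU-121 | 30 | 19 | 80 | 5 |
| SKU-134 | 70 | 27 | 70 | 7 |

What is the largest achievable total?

Order all 10 blocks by rate: SKU-149/T1 30 > SKU-134/T1 27 > SKU-149/T2 26 > SKU-142/T1 25 > SKU-142/T2 21 > SKU-121/T1 19 > SKU-152/T1 13 > SKU-134/T2 7 > SKU-152/T2 6 > SKU-121/T2 5.
SKU-149/T1 (30): +40 → 340 left.
SKU-134/T1 (27): +70 → 270 left.
SKU-149 T2 at 26: fill all 70 → 200 left.
Fill SKU-142 T1 block (60 at 25) → 140 left.
SKU-142/T2 (21): +70 → 70 left.
SKU-121 T1 at 19: fill all 30 → 40 left.
SKU-152/T1: +40 of 90 at 13; pool empty.
Total = 30×40 + 27×70 + 26×70 + 25×60 + 21×70 + 19×30 + 13×40 = 8970.

8970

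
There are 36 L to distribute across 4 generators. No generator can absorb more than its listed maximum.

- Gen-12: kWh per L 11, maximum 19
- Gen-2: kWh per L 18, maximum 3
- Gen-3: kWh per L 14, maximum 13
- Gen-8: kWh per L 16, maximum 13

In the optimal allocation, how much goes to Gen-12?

7

Highest kWh per L first: Gen-2 18 > Gen-8 16 > Gen-3 14 > Gen-12 11.
Give Gen-2 3 to hit its cap of 3 ; 33 left.
Gen-8: +13 to 13 (cap) ; 20 left.
Gen-3 takes 13 to reach its cap of 13 ; 7 left.
Gen-12: +7 (room for 19) → 7. Pool exhausted.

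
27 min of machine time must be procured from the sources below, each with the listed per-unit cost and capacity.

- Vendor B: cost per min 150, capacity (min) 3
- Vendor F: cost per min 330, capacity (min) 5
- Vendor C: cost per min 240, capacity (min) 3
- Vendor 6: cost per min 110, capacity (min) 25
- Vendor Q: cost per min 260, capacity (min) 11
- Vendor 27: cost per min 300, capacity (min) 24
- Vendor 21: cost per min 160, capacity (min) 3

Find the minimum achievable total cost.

3050

Cheapest first:
Vendor 6 at 110: take all 25 min ; 2 still needed.
Take 2 from Vendor B at 150 to finish.
Vendor 21, Vendor C, Vendor Q, Vendor 27, Vendor F: unused.
Cost = 25×110 + 2×150 = 3050.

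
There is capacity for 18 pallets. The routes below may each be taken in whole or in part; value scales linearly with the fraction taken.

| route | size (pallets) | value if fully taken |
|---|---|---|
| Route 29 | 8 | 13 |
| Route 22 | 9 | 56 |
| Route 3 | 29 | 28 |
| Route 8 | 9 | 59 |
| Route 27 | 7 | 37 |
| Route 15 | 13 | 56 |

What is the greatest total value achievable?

115

Best value per unit of size first: Route 8 59/9≈6.56, Route 22 56/9≈6.22, Route 27 37/7≈5.29, Route 15 56/13≈4.31, Route 29 13/8≈1.62, Route 3 28/29≈0.966.
All 9 pallets of Route 8 fit (value 59) ; 9 remain.
Route 22: take in full, 9 pallets for value 56 ; 0 left.
Total value = 115.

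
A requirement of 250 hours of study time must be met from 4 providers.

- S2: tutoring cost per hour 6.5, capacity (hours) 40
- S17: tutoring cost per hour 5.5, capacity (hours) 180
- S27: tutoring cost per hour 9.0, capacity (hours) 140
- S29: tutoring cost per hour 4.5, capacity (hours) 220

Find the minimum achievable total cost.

Fill from the cheapest provider first.
S29 at 4.5: take all 220 hours — 30 still needed.
S17 (5.5): take the remaining 30 — done.
S2, S27: unused.
Cost = 220×4.5 + 30×5.5 = 1155.

1155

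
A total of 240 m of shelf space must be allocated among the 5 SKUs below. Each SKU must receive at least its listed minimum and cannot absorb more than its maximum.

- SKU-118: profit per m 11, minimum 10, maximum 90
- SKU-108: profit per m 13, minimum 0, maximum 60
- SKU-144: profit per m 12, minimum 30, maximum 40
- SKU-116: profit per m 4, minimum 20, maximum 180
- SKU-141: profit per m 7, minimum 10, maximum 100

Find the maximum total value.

2540

Meeting every minimum uses 10+0+30+20+10 = 70 m, leaving 170.
Order the SKUs by profit per m: SKU-108 13 > SKU-144 12 > SKU-118 11 > SKU-141 7 > SKU-116 4.
SKU-108: +60 to 60 (cap) — 110 left.
SKU-144: +10 to 40 (cap) — 100 left.
Give SKU-118 80 more to hit its cap of 90 — 20 left.
SKU-141 has room for 90 more but only 20 remain, so it gets 30.
Total = 11×90 + 13×60 + 12×40 + 4×20 + 7×30 = 2540.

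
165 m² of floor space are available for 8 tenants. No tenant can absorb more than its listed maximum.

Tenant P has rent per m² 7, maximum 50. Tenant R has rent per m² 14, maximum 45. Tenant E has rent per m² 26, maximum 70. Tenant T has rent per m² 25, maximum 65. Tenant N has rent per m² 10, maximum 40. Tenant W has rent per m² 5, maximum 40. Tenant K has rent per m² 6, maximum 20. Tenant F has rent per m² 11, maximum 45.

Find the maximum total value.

3865

Rank by rent per m²: Tenant E 26 > Tenant T 25 > Tenant R 14 > Tenant F 11 > Tenant N 10 > Tenant P 7 > Tenant K 6 > Tenant W 5.
Tenant E: +70 to 70 (cap) — 95 left.
Give Tenant T 65 to hit its cap of 65 — 30 left.
Tenant R has room for 45 but only 30 remain, so it gets 30.
Total = 14×30 + 26×70 + 25×65 = 3865.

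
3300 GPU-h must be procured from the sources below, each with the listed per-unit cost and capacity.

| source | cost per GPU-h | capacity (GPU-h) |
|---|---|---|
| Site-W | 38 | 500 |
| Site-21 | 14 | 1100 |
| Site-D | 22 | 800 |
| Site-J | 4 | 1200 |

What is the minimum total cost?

Cheapest first:
Site-J (4): use full 1200 — 2100 GPU-h to go.
Site-21 (14): use full 1100 — 1000 GPU-h to go.
Site-D (22): use full 800 — 200 GPU-h to go.
Site-W (38): take the remaining 200 — done.
Cost = 1200×4 + 1100×14 + 800×22 + 200×38 = 45400.

45400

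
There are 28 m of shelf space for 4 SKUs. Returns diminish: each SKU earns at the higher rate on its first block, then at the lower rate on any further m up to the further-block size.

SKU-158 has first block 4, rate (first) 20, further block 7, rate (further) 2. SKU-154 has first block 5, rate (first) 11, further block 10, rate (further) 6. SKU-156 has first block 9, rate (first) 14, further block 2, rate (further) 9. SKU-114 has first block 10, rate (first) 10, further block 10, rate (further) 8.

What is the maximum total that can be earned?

361

Treat each block as its own option and order by rate: SKU-158/T1 20 > SKU-156/T1 14 > SKU-154/T1 11 > SKU-114/T1 10 > SKU-156/T2 9 > SKU-114/T2 8 > SKU-154/T2 6 > SKU-158/T2 2.
Fill SKU-158 T1 block (4 at 20) — 24 left.
SKU-156 T1 at 14: fill all 9 — 15 left.
Fill SKU-154 T1 block (5 at 11) — 10 left.
SKU-114 T1 at 10: fill all 10 — 0 left.
Total = 20×4 + 14×9 + 11×5 + 10×10 = 361.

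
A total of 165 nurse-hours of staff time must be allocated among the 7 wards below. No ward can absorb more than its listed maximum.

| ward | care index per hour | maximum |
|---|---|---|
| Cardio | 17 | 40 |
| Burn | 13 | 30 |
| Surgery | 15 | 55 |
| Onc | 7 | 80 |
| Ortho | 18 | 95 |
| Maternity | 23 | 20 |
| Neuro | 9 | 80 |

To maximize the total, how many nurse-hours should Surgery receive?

Rank by care index per hour: Maternity 23 > Ortho 18 > Cardio 17 > Surgery 15 > Burn 13 > Neuro 9 > Onc 7.
Maternity: +20 to 20 (cap) — 145 left.
Give Ortho 95 to hit its cap of 95 — 50 left.
Cardio takes 40 to reach its cap of 40 — 10 left.
Surgery: +10 (room for 55) → 10. Pool exhausted.

10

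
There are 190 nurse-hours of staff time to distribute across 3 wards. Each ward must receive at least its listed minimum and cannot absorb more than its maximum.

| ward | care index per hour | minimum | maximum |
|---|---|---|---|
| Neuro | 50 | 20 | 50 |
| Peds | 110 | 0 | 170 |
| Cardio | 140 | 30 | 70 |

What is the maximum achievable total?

Meeting every minimum uses 20+0+30 = 50 nurse-hours, leaving 140.
Rank by care index per hour: Cardio 140 > Peds 110 > Neuro 50.
Give Cardio 40 more to hit its cap of 70 ; 100 left.
Peds has room for 170 more but only 100 remain, so it gets 100.
Total = 50×20 + 110×100 + 140×70 = 21800.

21800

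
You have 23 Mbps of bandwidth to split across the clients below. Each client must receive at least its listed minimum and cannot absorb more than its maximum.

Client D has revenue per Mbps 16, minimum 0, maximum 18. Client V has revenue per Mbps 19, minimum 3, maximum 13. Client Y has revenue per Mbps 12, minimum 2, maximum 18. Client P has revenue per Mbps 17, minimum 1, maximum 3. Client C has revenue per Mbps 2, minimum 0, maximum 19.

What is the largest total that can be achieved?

Meeting every minimum uses 0+3+2+1+0 = 6 Mbps, leaving 17.
Order the clients by revenue per Mbps: Client V 19 > Client P 17 > Client D 16 > Client Y 12 > Client C 2.
Client V: +10 to 13 (cap) ; 7 left.
Client P takes 2 more to reach its cap of 3 ; 5 left.
Only 5 left; Client D takes them to reach 5.
Total = 16×5 + 19×13 + 12×2 + 17×3 = 402.

402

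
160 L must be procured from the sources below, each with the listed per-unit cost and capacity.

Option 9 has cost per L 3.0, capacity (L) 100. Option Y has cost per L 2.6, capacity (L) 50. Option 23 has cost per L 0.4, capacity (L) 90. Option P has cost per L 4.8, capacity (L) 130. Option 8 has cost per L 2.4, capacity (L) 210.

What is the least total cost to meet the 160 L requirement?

Cheapest first:
Take 90 from Option 23 at 0.4 ; need 70 more.
Option 8 (2.4): take the remaining 70 ; done.
Option Y, Option 9, Option P: unused.
Cost = 90×0.4 + 70×2.4 = 204.

204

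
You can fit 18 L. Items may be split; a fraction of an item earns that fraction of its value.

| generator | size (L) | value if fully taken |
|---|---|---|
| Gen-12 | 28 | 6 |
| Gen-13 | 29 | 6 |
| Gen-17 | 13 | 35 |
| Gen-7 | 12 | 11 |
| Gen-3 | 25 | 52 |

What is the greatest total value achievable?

Sort by value density: Gen-17 35/13≈2.69, Gen-3 52/25≈2.08, Gen-7 11/12≈0.917, Gen-12 6/28≈0.214, Gen-13 6/29≈0.207.
Take all of Gen-17 (13 L, value 35) — 5 L left.
5 L left: a 5/25 share of Gen-3 gives 52×5/25 = 10.4.
Total value = 45.4.

45.4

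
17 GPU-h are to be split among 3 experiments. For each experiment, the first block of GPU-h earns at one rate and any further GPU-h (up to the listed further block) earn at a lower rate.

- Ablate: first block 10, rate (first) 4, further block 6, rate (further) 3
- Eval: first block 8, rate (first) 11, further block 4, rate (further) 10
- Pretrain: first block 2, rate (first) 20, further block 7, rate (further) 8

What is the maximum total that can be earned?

192

Rank every tier by rate: Pretrain/tier1 20 > Eval/tier1 11 > Eval/tier2 10 > Pretrain/tier2 8 > Ablate/tier1 4 > Ablate/tier2 3.
Pretrain/tier1 (20): +2 ; 15 left.
Eval/tier1 (11): +8 ; 7 left.
Fill Eval tier2 block (4 at 10) ; 3 left.
Pretrain tier2 at 8: only 3 left, fill 3.
Total = 20×2 + 11×8 + 10×4 + 8×3 = 192.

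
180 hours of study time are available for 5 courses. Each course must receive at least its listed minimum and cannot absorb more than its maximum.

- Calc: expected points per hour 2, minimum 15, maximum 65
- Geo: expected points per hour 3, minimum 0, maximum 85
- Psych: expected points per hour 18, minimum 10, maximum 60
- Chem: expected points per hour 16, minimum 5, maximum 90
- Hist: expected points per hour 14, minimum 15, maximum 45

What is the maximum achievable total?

2760

Meeting every minimum uses 15+0+10+5+15 = 45 hours, leaving 135.
Rank by expected points per hour: Psych 18 > Chem 16 > Hist 14 > Geo 3 > Calc 2.
Psych takes 50 more to reach its cap of 60 → 85 left.
Chem: +85 to 90 (cap) → 0 left.
Total = 2×15 + 18×60 + 16×90 + 14×15 = 2760.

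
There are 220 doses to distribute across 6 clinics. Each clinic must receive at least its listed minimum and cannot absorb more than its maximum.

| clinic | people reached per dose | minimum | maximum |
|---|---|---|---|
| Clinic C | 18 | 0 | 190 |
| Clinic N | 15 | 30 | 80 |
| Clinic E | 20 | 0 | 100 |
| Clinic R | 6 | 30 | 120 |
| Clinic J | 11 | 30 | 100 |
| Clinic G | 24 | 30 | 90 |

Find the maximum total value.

3920

Meeting every minimum uses 0+30+0+30+30+30 = 120 doses, leaving 100.
Rank by people reached per dose: Clinic G 24 > Clinic E 20 > Clinic C 18 > Clinic N 15 > Clinic J 11 > Clinic R 6.
Clinic G: +60 to 90 (cap) ; 40 left.
Clinic E: +40 (room for 100) → 40. Pool exhausted.
Total = 15×30 + 20×40 + 6×30 + 11×30 + 24×90 = 3920.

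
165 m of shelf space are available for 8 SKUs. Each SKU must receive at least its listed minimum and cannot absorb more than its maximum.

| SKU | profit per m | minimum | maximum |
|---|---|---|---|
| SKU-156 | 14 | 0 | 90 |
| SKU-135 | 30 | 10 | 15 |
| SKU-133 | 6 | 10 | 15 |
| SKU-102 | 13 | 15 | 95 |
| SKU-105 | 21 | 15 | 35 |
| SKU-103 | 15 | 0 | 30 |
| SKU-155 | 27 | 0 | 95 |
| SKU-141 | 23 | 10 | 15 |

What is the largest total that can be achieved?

Meeting every minimum uses 0+10+10+15+15+0+0+10 = 60 m, leaving 105.
Rank by profit per m: SKU-135 30 > SKU-155 27 > SKU-141 23 > SKU-105 21 > SKU-103 15 > SKU-156 14 > SKU-102 13 > SKU-133 6.
SKU-135 takes 5 more to reach its cap of 15 ; 100 left.
SKU-155: +95 to 95 (cap) ; 5 left.
Give SKU-141 5 more to hit its cap of 15 ; 0 left.
Total = 30×15 + 6×10 + 13×15 + 21×15 + 27×95 + 23×15 = 3930.

3930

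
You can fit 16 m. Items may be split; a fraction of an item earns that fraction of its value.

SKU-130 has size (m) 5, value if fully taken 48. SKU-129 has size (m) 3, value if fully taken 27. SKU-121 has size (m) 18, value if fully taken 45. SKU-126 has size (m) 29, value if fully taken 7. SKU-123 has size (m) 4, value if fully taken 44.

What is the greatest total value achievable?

Rank by value-to-size ratio: SKU-123 44/4≈11, SKU-130 48/5≈9.6, SKU-129 27/3≈9, SKU-121 45/18≈2.5, SKU-126 7/29≈0.241.
SKU-123: take in full, 4 m for value 44 ; 12 left.
SKU-130: take in full, 5 m for value 48 ; 7 left.
SKU-129: take in full, 3 m for value 27 ; 4 left.
Fill the last 4 m with part of SKU-121: 4/18 of it earns 10.
Total value = 129.

129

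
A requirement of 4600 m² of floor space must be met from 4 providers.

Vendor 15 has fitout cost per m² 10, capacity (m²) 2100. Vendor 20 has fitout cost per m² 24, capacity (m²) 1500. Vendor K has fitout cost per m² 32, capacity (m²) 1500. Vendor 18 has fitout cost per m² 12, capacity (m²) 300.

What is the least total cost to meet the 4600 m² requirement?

83000

Use providers in increasing cost order.
Take 2100 from Vendor 15 at 10 — need 2500 more.
Take 300 from Vendor 18 at 12 — need 2200 more.
Take 1500 from Vendor 20 at 24 — need 700 more.
Take 700 from Vendor K at 32 to finish.
Cost = 2100×10 + 300×12 + 1500×24 + 700×32 = 83000.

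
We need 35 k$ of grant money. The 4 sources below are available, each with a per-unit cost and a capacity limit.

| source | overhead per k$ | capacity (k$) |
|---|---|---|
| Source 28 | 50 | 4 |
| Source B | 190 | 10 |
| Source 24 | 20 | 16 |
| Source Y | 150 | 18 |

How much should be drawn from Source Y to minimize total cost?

15

Use sources in increasing cost order.
Source 24 at 20: take all 16 k$ — 19 still needed.
Take 4 from Source 28 at 50 — need 15 more.
Source Y (150): take the remaining 15 — done.
Source B: unused.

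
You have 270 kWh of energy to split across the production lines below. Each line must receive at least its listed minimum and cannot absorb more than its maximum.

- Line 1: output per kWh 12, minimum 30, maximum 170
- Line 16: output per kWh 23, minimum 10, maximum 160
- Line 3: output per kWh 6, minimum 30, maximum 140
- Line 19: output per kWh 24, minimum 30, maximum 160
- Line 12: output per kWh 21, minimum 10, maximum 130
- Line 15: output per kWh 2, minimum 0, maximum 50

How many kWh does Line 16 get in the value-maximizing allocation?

Meeting every minimum uses 30+10+30+30+10+0 = 110 kWh, leaving 160.
Order the production lines by output per kWh: Line 19 24 > Line 16 23 > Line 12 21 > Line 1 12 > Line 3 6 > Line 15 2.
Line 19: +130 to 160 (cap) — 30 left.
Line 16 has room for 150 more but only 30 remain, so it gets 40.

40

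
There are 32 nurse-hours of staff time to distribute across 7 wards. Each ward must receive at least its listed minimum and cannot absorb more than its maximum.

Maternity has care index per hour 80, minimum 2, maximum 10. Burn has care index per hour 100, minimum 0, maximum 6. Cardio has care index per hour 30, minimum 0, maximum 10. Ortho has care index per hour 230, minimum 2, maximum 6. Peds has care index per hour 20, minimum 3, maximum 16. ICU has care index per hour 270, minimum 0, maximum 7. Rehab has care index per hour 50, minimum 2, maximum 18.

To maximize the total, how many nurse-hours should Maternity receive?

Meeting every minimum uses 2+0+0+2+3+0+2 = 9 nurse-hours, leaving 23.
Highest care index per hour first: ICU 270 > Ortho 230 > Burn 100 > Maternity 80 > Rehab 50 > Cardio 30 > Peds 20.
ICU takes 7 more to reach its cap of 7 → 16 left.
Ortho: +4 to 6 (cap) → 12 left.
Give Burn 6 more to hit its cap of 6 → 6 left.
Maternity: +6 (room for 8) → 8. Pool exhausted.

8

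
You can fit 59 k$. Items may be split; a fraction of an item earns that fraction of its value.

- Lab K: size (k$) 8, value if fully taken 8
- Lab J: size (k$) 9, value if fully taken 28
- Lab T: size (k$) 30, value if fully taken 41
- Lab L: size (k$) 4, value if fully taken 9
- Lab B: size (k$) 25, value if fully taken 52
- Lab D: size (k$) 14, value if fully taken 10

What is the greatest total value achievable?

Rank by value-to-size ratio: Lab J 28/9≈3.11, Lab L 9/4≈2.25, Lab B 52/25≈2.08, Lab T 41/30≈1.37, Lab K 8/8≈1, Lab D 10/14≈0.714.
All 9 k$ of Lab J fit (value 28) — 50 remain.
Lab L: take in full, 4 k$ for value 9 — 46 left.
All 25 k$ of Lab B fit (value 52) — 21 remain.
21 k$ left: a 21/30 share of Lab T gives 41×21/30 = 28.7.
Total value = 117.7.

117.7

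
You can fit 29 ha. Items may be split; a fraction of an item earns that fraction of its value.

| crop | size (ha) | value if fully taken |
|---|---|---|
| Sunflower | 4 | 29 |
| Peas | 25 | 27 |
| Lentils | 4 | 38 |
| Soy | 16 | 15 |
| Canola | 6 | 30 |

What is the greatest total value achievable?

113.2

Best value per unit of size first: Lentils 38/4≈9.5, Sunflower 29/4≈7.25, Canola 30/6≈5, Peas 27/25≈1.08, Soy 15/16≈0.938.
Take all of Lentils (4 ha, value 38) → 25 ha left.
Take all of Sunflower (4 ha, value 29) → 21 ha left.
All 6 ha of Canola fit (value 30) → 15 remain.
Fill the last 15 ha with part of Peas: 15/25 of it earns 16.2.
Total value = 113.2.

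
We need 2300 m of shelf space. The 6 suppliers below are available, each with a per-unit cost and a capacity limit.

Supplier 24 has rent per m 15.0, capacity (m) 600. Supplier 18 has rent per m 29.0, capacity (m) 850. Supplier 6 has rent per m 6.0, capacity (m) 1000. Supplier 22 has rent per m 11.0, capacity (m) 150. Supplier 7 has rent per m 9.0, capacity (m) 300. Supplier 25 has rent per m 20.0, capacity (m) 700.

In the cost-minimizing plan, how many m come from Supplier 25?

Fill from the cheapest supplier first.
Supplier 6 at 6.0: take all 1000 m — 1300 still needed.
Supplier 7 (9.0): use full 300 — 1000 m to go.
Supplier 22 (11.0): use full 150 — 850 m to go.
Supplier 24 at 15.0: take all 600 m — 250 still needed.
Supplier 25 (20.0): take the remaining 250 — done.
Supplier 18: unused.

250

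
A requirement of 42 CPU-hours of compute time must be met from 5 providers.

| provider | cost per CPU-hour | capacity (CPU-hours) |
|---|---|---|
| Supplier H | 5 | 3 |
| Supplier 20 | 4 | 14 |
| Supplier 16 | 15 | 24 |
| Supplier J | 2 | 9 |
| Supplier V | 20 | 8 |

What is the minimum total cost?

329

Use providers in increasing cost order.
Supplier J (2): use full 9 — 33 CPU-hours to go.
Supplier 20 (4): use full 14 — 19 CPU-hours to go.
Supplier H (5): use full 3 — 16 CPU-hours to go.
Supplier 16 (15): take the remaining 16 — done.
Supplier V: unused.
Cost = 9×2 + 14×4 + 3×5 + 16×15 = 329.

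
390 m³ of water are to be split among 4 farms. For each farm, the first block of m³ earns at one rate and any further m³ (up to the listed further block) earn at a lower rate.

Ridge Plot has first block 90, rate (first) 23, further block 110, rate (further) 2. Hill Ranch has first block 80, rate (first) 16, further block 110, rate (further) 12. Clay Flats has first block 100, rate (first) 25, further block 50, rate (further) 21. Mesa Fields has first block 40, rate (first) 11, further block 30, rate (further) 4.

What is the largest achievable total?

Rank every tier by rate: Clay Flats/T1 25 > Ridge Plot/T1 23 > Clay Flats/T2 21 > Hill Ranch/T1 16 > Hill Ranch/T2 12 > Mesa Fields/T1 11 > Mesa Fields/T2 4 > Ridge Plot/T2 2.
Fill Clay Flats T1 block (100 at 25) — 290 left.
Ridge Plot/T1 (23): +90 — 200 left.
Clay Flats/T2 (21): +50 — 150 left.
Fill Hill Ranch T1 block (80 at 16) — 70 left.
Hill Ranch T2 at 12: only 70 left, fill 70.
Total = 25×100 + 23×90 + 21×50 + 16×80 + 12×70 = 7740.

7740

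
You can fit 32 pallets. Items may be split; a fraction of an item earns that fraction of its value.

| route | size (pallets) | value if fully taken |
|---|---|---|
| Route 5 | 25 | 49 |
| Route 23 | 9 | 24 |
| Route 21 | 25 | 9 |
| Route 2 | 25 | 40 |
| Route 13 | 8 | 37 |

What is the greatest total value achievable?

90.4

Best value per unit of size first: Route 13 37/8≈4.62, Route 23 24/9≈2.67, Route 5 49/25≈1.96, Route 2 40/25≈1.6, Route 21 9/25≈0.36.
All 8 pallets of Route 13 fit (value 37) — 24 remain.
Route 23: take in full, 9 pallets for value 24 — 15 left.
Only 15 pallets remain; take 15/25 of Route 5 for value 49×15/25 = 29.4.
Total value = 90.4.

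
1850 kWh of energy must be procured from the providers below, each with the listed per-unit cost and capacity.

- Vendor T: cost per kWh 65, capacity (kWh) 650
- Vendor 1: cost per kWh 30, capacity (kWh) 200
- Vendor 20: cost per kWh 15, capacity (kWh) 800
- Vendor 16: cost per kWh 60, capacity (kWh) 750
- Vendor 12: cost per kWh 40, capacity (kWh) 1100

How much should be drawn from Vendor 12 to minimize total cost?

Cheapest first:
Vendor 20 at 15: take all 800 kWh — 1050 still needed.
Vendor 1 (30): use full 200 — 850 kWh to go.
Take 850 from Vendor 12 at 40 to finish.
Vendor 16, Vendor T: unused.

850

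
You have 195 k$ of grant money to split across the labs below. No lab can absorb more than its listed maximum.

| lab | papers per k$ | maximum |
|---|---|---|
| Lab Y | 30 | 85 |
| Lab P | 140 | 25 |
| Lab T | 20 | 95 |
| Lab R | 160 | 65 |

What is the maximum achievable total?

Rank by papers per k$: Lab R 160 > Lab P 140 > Lab Y 30 > Lab T 20.
Lab R: +65 to 65 (cap) — 130 left.
Lab P takes 25 to reach its cap of 25 — 105 left.
Lab Y takes 85 to reach its cap of 85 — 20 left.
Lab T has room for 95 but only 20 remain, so it gets 20.
Total = 30×85 + 140×25 + 20×20 + 160×65 = 16850.

16850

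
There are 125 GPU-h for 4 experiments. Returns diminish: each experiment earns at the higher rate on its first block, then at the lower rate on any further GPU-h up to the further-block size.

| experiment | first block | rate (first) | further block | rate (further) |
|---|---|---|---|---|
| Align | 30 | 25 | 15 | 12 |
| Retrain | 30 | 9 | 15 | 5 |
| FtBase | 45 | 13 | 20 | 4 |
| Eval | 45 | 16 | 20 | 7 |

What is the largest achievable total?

2115

Treat each block as its own option and order by rate: Align/first 25 > Eval/first 16 > FtBase/first 13 > Align/second 12 > Retrain/first 9 > Eval/second 7 > Retrain/second 5 > FtBase/second 4.
Fill Align first block (30 at 25) → 95 left.
Eval first at 16: fill all 45 → 50 left.
FtBase/first (13): +45 → 5 left.
Align second at 12: only 5 left, fill 5.
Total = 25×30 + 16×45 + 13×45 + 12×5 = 2115.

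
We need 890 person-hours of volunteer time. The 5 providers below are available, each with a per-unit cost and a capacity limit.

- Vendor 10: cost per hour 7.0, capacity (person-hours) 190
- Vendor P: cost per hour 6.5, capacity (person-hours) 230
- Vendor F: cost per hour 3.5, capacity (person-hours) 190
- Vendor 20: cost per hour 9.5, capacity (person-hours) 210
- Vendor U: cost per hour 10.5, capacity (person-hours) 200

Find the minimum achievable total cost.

Fill from the cheapest provider first.
Vendor F (3.5): use full 190 — 700 person-hours to go.
Take 230 from Vendor P at 6.5 — need 470 more.
Vendor 10 at 7.0: take all 190 person-hours — 280 still needed.
Vendor 20 at 9.5: take all 210 person-hours — 70 still needed.
Vendor U at 10.5: take 70 of its 200 — requirement met.
Cost = 190×3.5 + 230×6.5 + 190×7.0 + 210×9.5 + 70×10.5 = 6220.

6220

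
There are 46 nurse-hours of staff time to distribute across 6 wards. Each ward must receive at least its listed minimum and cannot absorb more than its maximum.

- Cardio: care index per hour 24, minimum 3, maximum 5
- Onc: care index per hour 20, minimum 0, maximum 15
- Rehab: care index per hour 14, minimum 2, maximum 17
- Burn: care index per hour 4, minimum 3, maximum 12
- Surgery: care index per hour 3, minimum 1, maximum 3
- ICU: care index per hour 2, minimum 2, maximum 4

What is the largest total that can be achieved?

689

Meeting every minimum uses 3+0+2+3+1+2 = 11 nurse-hours, leaving 35.
Rank by care index per hour: Cardio 24 > Onc 20 > Rehab 14 > Burn 4 > Surgery 3 > ICU 2.
Cardio takes 2 more to reach its cap of 5 ; 33 left.
Give Onc 15 more to hit its cap of 15 ; 18 left.
Rehab: +15 to 17 (cap) ; 3 left.
Burn: +3 (room for 9) → 6. Pool exhausted.
Total = 24×5 + 20×15 + 14×17 + 4×6 + 3×1 + 2×2 = 689.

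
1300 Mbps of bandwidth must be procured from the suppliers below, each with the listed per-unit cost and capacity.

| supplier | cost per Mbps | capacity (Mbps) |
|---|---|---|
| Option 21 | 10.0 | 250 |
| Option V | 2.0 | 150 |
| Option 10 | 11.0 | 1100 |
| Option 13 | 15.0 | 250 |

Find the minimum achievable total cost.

12700

Cheapest first:
Option V at 2.0: take all 150 Mbps — 1150 still needed.
Take 250 from Option 21 at 10.0 — need 900 more.
Option 10 (11.0): take the remaining 900 — done.
Option 13: unused.
Cost = 150×2.0 + 250×10.0 + 900×11.0 = 12700.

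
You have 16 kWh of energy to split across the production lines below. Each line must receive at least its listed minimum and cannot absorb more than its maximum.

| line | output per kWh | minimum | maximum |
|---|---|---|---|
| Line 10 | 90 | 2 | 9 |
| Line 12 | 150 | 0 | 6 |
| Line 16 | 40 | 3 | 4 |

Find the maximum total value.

1650

Meeting every minimum uses 2+0+3 = 5 kWh, leaving 11.
Highest output per kWh first: Line 12 150 > Line 10 90 > Line 16 40.
Line 12: +6 to 6 (cap) — 5 left.
Only 5 left; Line 10 takes them to reach 7.
Total = 90×7 + 150×6 + 40×3 = 1650.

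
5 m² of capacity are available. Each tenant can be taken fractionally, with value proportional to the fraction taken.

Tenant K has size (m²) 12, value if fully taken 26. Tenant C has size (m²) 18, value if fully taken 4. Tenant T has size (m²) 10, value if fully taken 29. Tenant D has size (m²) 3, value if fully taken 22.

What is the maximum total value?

27.8

Rank by value-to-size ratio: Tenant D 22/3≈7.33, Tenant T 29/10≈2.9, Tenant K 26/12≈2.17, Tenant C 4/18≈0.222.
Take all of Tenant D (3 m², value 22) — 2 m² left.
Fill the last 2 m² with part of Tenant T: 2/10 of it earns 5.8.
Total value = 27.8.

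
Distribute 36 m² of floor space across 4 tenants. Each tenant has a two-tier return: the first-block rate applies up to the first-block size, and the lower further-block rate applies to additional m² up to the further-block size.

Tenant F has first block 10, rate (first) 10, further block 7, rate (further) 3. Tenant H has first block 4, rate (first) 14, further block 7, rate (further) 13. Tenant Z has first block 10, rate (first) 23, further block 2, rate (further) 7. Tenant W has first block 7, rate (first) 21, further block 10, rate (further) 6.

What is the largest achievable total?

Rank every tier by rate: Tenant Z/tier1 23 > Tenant W/tier1 21 > Tenant H/tier1 14 > Tenant H/tier2 13 > Tenant F/tier1 10 > Tenant Z/tier2 7 > Tenant W/tier2 6 > Tenant F/tier2 3.
Tenant Z tier1 at 23: fill all 10 — 26 left.
Fill Tenant W tier1 block (7 at 21) — 19 left.
Tenant H tier1 at 14: fill all 4 — 15 left.
Tenant H/tier2 (13): +7 — 8 left.
8 remain; put them into Tenant F tier1 at 10.
Total = 23×10 + 21×7 + 14×4 + 13×7 + 10×8 = 604.

604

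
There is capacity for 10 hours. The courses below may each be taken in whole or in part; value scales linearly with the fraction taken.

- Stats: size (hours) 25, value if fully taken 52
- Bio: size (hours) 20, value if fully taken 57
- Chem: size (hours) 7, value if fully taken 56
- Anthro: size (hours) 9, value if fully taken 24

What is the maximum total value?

64.55

Rank by value-to-size ratio: Chem 56/7≈8, Bio 57/20≈2.85, Anthro 24/9≈2.67, Stats 52/25≈2.08.
Take all of Chem (7 hours, value 56) — 3 hours left.
3 hours left: a 3/20 share of Bio gives 57×3/20 = 8.55.
Total value = 64.55.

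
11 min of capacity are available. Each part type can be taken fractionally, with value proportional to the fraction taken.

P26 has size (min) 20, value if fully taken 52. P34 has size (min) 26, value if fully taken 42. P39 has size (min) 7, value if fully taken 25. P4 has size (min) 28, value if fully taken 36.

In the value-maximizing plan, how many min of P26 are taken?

Sort by value density: P39 25/7≈3.57, P26 52/20≈2.6, P34 42/26≈1.62, P4 36/28≈1.29.
Take all of P39 (7 min, value 25) → 4 min left.
Only 4 min remain; take 4/20 of P26 for value 52×4/20 = 10.4.

4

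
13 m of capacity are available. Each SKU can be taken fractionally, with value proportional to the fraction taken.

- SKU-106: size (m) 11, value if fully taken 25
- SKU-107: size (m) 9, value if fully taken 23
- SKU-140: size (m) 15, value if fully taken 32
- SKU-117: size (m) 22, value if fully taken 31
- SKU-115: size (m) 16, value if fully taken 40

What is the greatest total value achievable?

Best value per unit of size first: SKU-107 23/9≈2.56, SKU-115 40/16≈2.5, SKU-106 25/11≈2.27, SKU-140 32/15≈2.13, SKU-117 31/22≈1.41.
Take all of SKU-107 (9 m, value 23) → 4 m left.
Fill the last 4 m with part of SKU-115: 4/16 of it earns 10.
Total value = 33.

33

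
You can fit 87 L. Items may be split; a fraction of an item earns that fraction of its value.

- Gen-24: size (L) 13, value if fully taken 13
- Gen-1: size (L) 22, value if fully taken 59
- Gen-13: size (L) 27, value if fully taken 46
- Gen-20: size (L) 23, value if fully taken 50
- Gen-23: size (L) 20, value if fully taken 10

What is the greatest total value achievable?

169

Sort by value density: Gen-1 59/22≈2.68, Gen-20 50/23≈2.17, Gen-13 46/27≈1.7, Gen-24 13/13≈1, Gen-23 10/20≈0.5.
All 22 L of Gen-1 fit (value 59) → 65 remain.
All 23 L of Gen-20 fit (value 50) → 42 remain.
Gen-13: take in full, 27 L for value 46 → 15 left.
Gen-24: take in full, 13 L for value 13 → 2 left.
2 L left: a 2/20 share of Gen-23 gives 10×2/20 = 1.
Total value = 169.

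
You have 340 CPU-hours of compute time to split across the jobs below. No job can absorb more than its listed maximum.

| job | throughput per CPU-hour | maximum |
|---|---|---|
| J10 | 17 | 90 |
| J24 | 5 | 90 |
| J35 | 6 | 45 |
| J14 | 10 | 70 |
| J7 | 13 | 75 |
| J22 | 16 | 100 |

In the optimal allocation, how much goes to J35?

Highest throughput per CPU-hour first: J10 17 > J22 16 > J7 13 > J14 10 > J35 6 > J24 5.
J10 takes 90 to reach its cap of 90 — 250 left.
J22 takes 100 to reach its cap of 100 — 150 left.
J7 takes 75 to reach its cap of 75 — 75 left.
J14: +70 to 70 (cap) — 5 left.
J35: +5 (room for 45) → 5. Pool exhausted.

5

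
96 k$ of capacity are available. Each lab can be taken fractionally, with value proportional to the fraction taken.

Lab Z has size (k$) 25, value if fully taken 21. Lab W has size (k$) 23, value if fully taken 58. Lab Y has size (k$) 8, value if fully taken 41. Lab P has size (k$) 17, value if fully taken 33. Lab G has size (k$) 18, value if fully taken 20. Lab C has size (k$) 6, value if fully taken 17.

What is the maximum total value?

189.16

Rank by value-to-size ratio: Lab Y 41/8≈5.12, Lab C 17/6≈2.83, Lab W 58/23≈2.52, Lab P 33/17≈1.94, Lab G 20/18≈1.11, Lab Z 21/25≈0.84.
All 8 k$ of Lab Y fit (value 41) → 88 remain.
Take all of Lab C (6 k$, value 17) → 82 k$ left.
All 23 k$ of Lab W fit (value 58) → 59 remain.
All 17 k$ of Lab P fit (value 33) → 42 remain.
Take all of Lab G (18 k$, value 20) → 24 k$ left.
24 k$ left: a 24/25 share of Lab Z gives 21×24/25 = 20.16.
Total value = 189.16.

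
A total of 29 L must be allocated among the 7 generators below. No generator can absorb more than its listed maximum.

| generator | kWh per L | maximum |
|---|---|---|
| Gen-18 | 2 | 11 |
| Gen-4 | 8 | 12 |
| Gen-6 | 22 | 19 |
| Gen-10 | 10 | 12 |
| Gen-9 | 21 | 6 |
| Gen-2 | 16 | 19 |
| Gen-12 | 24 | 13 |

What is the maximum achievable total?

Order the generators by kWh per L: Gen-12 24 > Gen-6 22 > Gen-9 21 > Gen-2 16 > Gen-10 10 > Gen-4 8 > Gen-18 2.
Gen-12 takes 13 to reach its cap of 13 ; 16 left.
Gen-6: +16 (room for 19) → 16. Pool exhausted.
Total = 22×16 + 24×13 = 664.

664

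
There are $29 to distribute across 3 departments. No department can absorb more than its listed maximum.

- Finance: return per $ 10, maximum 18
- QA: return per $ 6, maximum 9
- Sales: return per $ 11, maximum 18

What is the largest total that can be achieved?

308

Highest return per $ first: Sales 11 > Finance 10 > QA 6.
Sales: +18 to 18 (cap) → 11 left.
Finance has room for 18 but only 11 remain, so it gets 11.
Total = 10×11 + 11×18 = 308.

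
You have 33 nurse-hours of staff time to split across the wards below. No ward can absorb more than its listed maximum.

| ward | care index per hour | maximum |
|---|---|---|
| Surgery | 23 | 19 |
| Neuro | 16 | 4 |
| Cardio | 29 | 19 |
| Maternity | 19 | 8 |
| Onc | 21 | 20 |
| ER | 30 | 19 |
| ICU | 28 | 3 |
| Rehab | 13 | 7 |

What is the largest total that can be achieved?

976

Highest care index per hour first: ER 30 > Cardio 29 > ICU 28 > Surgery 23 > Onc 21 > Maternity 19 > Neuro 16 > Rehab 13.
ER: +19 to 19 (cap) — 14 left.
Cardio: +14 (room for 19) → 14. Pool exhausted.
Total = 29×14 + 30×19 = 976.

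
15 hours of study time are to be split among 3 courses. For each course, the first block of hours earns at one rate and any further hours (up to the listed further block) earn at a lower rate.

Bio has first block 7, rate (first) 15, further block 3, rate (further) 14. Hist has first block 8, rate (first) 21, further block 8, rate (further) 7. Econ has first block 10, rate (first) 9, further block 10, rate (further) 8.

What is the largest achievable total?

273

Order all 6 blocks by rate: Hist/T1 21 > Bio/T1 15 > Bio/T2 14 > Econ/T1 9 > Econ/T2 8 > Hist/T2 7.
Hist T1 at 21: fill all 8 — 7 left.
Bio/T1 (15): +7 — 0 left.
Total = 21×8 + 15×7 = 273.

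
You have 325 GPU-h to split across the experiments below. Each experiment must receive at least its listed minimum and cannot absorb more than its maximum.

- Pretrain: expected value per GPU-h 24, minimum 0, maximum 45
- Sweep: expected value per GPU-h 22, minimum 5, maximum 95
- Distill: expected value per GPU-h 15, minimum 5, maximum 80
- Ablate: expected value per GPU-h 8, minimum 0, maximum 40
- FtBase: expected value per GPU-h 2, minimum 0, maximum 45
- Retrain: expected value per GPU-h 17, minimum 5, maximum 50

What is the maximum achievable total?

5570

Meeting every minimum uses 0+5+5+0+0+5 = 15 GPU-h, leaving 310.
Order the experiments by expected value per GPU-h: Pretrain 24 > Sweep 22 > Retrain 17 > Distill 15 > Ablate 8 > FtBase 2.
Give Pretrain 45 more to hit its cap of 45 — 265 left.
Sweep takes 90 more to reach its cap of 95 — 175 left.
Retrain takes 45 more to reach its cap of 50 — 130 left.
Give Distill 75 more to hit its cap of 80 — 55 left.
Give Ablate 40 more to hit its cap of 40 — 15 left.
FtBase has room for 45 more but only 15 remain, so it gets 15.
Total = 24×45 + 22×95 + 15×80 + 8×40 + 2×15 + 17×50 = 5570.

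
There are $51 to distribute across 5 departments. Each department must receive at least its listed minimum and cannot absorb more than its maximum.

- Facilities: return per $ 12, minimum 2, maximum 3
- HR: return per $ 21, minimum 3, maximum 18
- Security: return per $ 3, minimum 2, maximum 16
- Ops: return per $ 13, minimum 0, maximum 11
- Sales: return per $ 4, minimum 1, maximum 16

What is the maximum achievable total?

Meeting every minimum uses 2+3+2+0+1 = 8 $, leaving 43.
Order the departments by return per $: HR 21 > Ops 13 > Facilities 12 > Sales 4 > Security 3.
Give HR 15 more to hit its cap of 18 — 28 left.
Ops: +11 to 11 (cap) — 17 left.
Facilities takes 1 more to reach its cap of 3 — 16 left.
Sales: +15 to 16 (cap) — 1 left.
Security has room for 14 more but only 1 remain, so it gets 3.
Total = 12×3 + 21×18 + 3×3 + 13×11 + 4×16 = 630.

630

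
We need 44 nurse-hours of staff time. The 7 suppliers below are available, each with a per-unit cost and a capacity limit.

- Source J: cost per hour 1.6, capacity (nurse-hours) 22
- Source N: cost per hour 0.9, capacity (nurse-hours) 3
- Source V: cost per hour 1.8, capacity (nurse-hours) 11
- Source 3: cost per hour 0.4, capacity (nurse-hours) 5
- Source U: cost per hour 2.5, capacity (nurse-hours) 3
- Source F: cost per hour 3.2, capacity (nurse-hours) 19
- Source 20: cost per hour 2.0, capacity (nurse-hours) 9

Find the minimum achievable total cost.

Fill from the cheapest supplier first.
Source 3 at 0.4: take all 5 nurse-hours — 39 still needed.
Source N at 0.9: take all 3 nurse-hours — 36 still needed.
Source J at 1.6: take all 22 nurse-hours — 14 still needed.
Source V (1.8): use full 11 — 3 nurse-hours to go.
Source 20 (2.0): take the remaining 3 — done.
Source U, Source F: unused.
Cost = 5×0.4 + 3×0.9 + 22×1.6 + 11×1.8 + 3×2.0 = 65.7.

65.7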